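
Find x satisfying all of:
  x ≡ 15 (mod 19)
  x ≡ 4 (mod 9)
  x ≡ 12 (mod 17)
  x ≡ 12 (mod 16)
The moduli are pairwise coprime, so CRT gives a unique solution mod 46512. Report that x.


Product of moduli M = 19 · 9 · 17 · 16 = 46512.
Merge one congruence at a time:
  Start: x ≡ 15 (mod 19).
  Combine with x ≡ 4 (mod 9); new modulus lcm = 171.
    Write x = 15 + 19·t and substitute into x ≡ 4 (mod 9): 19·t ≡ 4 − 15 = -11 (mod 9).
    Reduce coefficients mod 9: 1·t ≡ 7 (mod 9).
    So t ≡ 7 (mod 9).
    Then x = 15 + 19·7 = 148, valid modulo lcm(19, 9) = 171: x ≡ 148 (mod 171).
  Combine with x ≡ 12 (mod 17); new modulus lcm = 2907.
    Write x = 148 + 171·t and substitute into x ≡ 12 (mod 17): 171·t ≡ 12 − 148 = -136 (mod 17).
    Reduce coefficients mod 17: 1·t ≡ 0 (mod 17).
    So t ≡ 0 (mod 17).
    Then x = 148 + 171·0 = 148, valid modulo lcm(171, 17) = 2907: x ≡ 148 (mod 2907).
  Combine with x ≡ 12 (mod 16); new modulus lcm = 46512.
    Write x = 148 + 2907·t and substitute into x ≡ 12 (mod 16): 2907·t ≡ 12 − 148 = -136 (mod 16).
    Reduce coefficients mod 16: 11·t ≡ 8 (mod 16).
    The inverse of 11 mod 16 is 3 (since 11·3 = 33 = 2·16 + 1), so t ≡ 3·8 = 24 ≡ 8 (mod 16).
    Then x = 148 + 2907·8 = 23404, valid modulo lcm(2907, 16) = 46512: x ≡ 23404 (mod 46512).
Verify against each original: 23404 mod 19 = 15, 23404 mod 9 = 4, 23404 mod 17 = 12, 23404 mod 16 = 12.

x ≡ 23404 (mod 46512).


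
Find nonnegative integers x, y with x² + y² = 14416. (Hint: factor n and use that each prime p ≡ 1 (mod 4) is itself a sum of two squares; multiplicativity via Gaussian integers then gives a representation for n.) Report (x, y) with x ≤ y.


Step 1: Factor n = 14416 = 2^4 · 17 · 53.
Step 2: Check the mod-4 condition on each prime factor: 2 = 2 (special); 17 ≡ 1 (mod 4), exponent 1; 53 ≡ 1 (mod 4), exponent 1.
All primes ≡ 3 (mod 4) appear to even exponent (or don't appear), so by the two-squares theorem n IS expressible as a sum of two squares.
Step 3: Build a representation. Group n = k² · m with k = 4 and m = 17 · 53 = 901 (a product of primes ≡ 1 (mod 4)); a representation of m scales to one of n via (k·x)² + (k·y)² = k²(x² + y²). Each prime p ≡ 1 (mod 4) is itself a sum of two squares; find a² by testing p − a² for a perfect square:
  17: 17 − 1² = 16 = 4² ⇒ 17 = 1² + 4².
  53: 53 − 1² = 52, 53 − 2² = 49 = 7² ⇒ 53 = 2² + 7².
  Combine using the Brahmagupta–Fibonacci identity (a² + b²)(c² + d²) = (ac − bd)² + (ad + bc)² = (ac + bd)² + (ad − bc)²:
  17 · 53 = 901: from (1² + 4²)(2² + 7²), take (1·2 − 4·7, 1·7 + 4·2) = (2 − 28, 7 + 8) = (-26, 15); dropping signs (only squares matter) gives (26, 15); check 26² + 15² = 676 + 225 = 901 ✓.
  Scale by k = 4: (4·26, 4·15) = (104, 60).
Step 4: Order so x ≤ y and verify: 60² + 104² = 3600 + 10816 = 14416 = n. ✓

n = 14416 = 60² + 104² (one valid representation with x ≤ y).


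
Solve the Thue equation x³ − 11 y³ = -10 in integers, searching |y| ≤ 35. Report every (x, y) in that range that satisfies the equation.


The equation is x³ - 11y³ = -10. For fixed y, x³ = 11·y³ − 10, so a solution requires the RHS to be a perfect cube.
Strategy: iterate y from -35 to 35, compute RHS = 11·y³ − 10, and check whether it is a (positive or negative) perfect cube.
Check small values of y:
  y = 0: RHS = -10 is not a perfect cube.
  y = 1: RHS = 1 = (1)³ ⇒ x = 1 works.
  y = -1: RHS = -21 is not a perfect cube.
  y = 2: RHS = 78 is not a perfect cube.
  y = -2: RHS = -98 is not a perfect cube.
  y = 3: RHS = 287 is not a perfect cube.
  y = -3: RHS = -307 is not a perfect cube.
Continuing the search up to |y| = 35 finds no further solutions beyond those listed.
Collected solutions: (1, 1).

Solutions (with |y| ≤ 35): (1, 1).


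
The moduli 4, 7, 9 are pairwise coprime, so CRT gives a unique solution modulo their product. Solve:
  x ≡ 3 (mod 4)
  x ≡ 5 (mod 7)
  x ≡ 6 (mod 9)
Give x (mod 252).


Moduli 4, 7, 9 are pairwise coprime; by CRT there is a unique solution modulo M = 4 · 7 · 9 = 252.
Solve pairwise, accumulating the modulus:
  Start with x ≡ 3 (mod 4).
  Combine with x ≡ 5 (mod 7): since gcd(4, 7) = 1, we get a unique residue mod 28.
    Write x = 3 + 4·t and substitute into x ≡ 5 (mod 7): 4·t ≡ 5 − 3 = 2 (mod 7).
    The inverse of 4 mod 7 is 2 (since 4·2 = 8 = 1·7 + 1), so t ≡ 2·2 = 4 ≡ 4 (mod 7).
    Then x = 3 + 4·4 = 19, valid modulo lcm(4, 7) = 28: x ≡ 19 (mod 28).
  Combine with x ≡ 6 (mod 9): since gcd(28, 9) = 1, we get a unique residue mod 252.
    Write x = 19 + 28·t and substitute into x ≡ 6 (mod 9): 28·t ≡ 6 − 19 = -13 (mod 9).
    Reduce coefficients mod 9: 1·t ≡ 5 (mod 9).
    So t ≡ 5 (mod 9).
    Then x = 19 + 28·5 = 159, valid modulo lcm(28, 9) = 252: x ≡ 159 (mod 252).
Verify: 159 mod 4 = 3 ✓, 159 mod 7 = 5 ✓, 159 mod 9 = 6 ✓.

x ≡ 159 (mod 252).


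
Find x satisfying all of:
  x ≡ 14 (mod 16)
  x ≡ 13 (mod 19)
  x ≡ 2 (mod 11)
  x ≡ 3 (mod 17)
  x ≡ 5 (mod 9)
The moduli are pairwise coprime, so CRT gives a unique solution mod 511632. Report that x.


Product of moduli M = 16 · 19 · 11 · 17 · 9 = 511632.
Merge one congruence at a time:
  Start: x ≡ 14 (mod 16).
  Combine with x ≡ 13 (mod 19); new modulus lcm = 304.
    Write x = 14 + 16·t and substitute into x ≡ 13 (mod 19): 16·t ≡ 13 − 14 = -1 (mod 19).
    Reduce coefficients mod 19: 16·t ≡ 18 (mod 19).
    The inverse of 16 mod 19 is 6 (since 16·6 = 96 = 5·19 + 1), so t ≡ 6·18 = 108 ≡ 13 (mod 19).
    Then x = 14 + 16·13 = 222, valid modulo lcm(16, 19) = 304: x ≡ 222 (mod 304).
  Combine with x ≡ 2 (mod 11); new modulus lcm = 3344.
    Write x = 222 + 304·t and substitute into x ≡ 2 (mod 11): 304·t ≡ 2 − 222 = -220 (mod 11).
    Reduce coefficients mod 11: 7·t ≡ 0 (mod 11).
    The inverse of 7 mod 11 is 8 (since 7·8 = 56 = 5·11 + 1), so t ≡ 8·0 = 0 ≡ 0 (mod 11).
    Then x = 222 + 304·0 = 222, valid modulo lcm(304, 11) = 3344: x ≡ 222 (mod 3344).
  Combine with x ≡ 3 (mod 17); new modulus lcm = 56848.
    Write x = 222 + 3344·t and substitute into x ≡ 3 (mod 17): 3344·t ≡ 3 − 222 = -219 (mod 17).
    Reduce coefficients mod 17: 12·t ≡ 2 (mod 17).
    The inverse of 12 mod 17 is 10 (since 12·10 = 120 = 7·17 + 1), so t ≡ 10·2 = 20 ≡ 3 (mod 17).
    Then x = 222 + 3344·3 = 10254, valid modulo lcm(3344, 17) = 56848: x ≡ 10254 (mod 56848).
  Combine with x ≡ 5 (mod 9); new modulus lcm = 511632.
    Write x = 10254 + 56848·t and substitute into x ≡ 5 (mod 9): 56848·t ≡ 5 − 10254 = -10249 (mod 9).
    Reduce coefficients mod 9: 4·t ≡ 2 (mod 9).
    The inverse of 4 mod 9 is 7 (since 4·7 = 28 = 3·9 + 1), so t ≡ 7·2 = 14 ≡ 5 (mod 9).
    Then x = 10254 + 56848·5 = 294494, valid modulo lcm(56848, 9) = 511632: x ≡ 294494 (mod 511632).
Verify against each original: 294494 mod 16 = 14, 294494 mod 19 = 13, 294494 mod 11 = 2, 294494 mod 17 = 3, 294494 mod 9 = 5.

x ≡ 294494 (mod 511632).


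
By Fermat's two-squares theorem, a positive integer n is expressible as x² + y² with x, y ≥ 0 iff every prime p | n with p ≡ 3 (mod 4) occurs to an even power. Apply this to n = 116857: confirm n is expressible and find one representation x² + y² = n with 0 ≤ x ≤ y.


Step 1: Factor n = 116857 = 13 · 89 · 101.
Step 2: Check the mod-4 condition on each prime factor: 13 ≡ 1 (mod 4), exponent 1; 89 ≡ 1 (mod 4), exponent 1; 101 ≡ 1 (mod 4), exponent 1.
All primes ≡ 3 (mod 4) appear to even exponent (or don't appear), so by the two-squares theorem n IS expressible as a sum of two squares.
Step 3: Build a representation. Here n = 13 · 89 · 101 is a product of primes ≡ 1 (mod 4). Each prime p ≡ 1 (mod 4) is itself a sum of two squares; find a² by testing p − a² for a perfect square:
  13: 13 − 1² = 12, 13 − 2² = 9 = 3² ⇒ 13 = 2² + 3².
  89: 89 − 1² = 88, 89 − 2² = 85, 89 − 3² = 80, 89 − 4² = 73, 89 − 5² = 64 = 8² ⇒ 89 = 5² + 8².
  101: 101 − 1² = 100 = 10² ⇒ 101 = 1² + 10².
  Combine using the Brahmagupta–Fibonacci identity (a² + b²)(c² + d²) = (ac − bd)² + (ad + bc)² = (ac + bd)² + (ad − bc)²:
  13 · 89 = 1157: from (2² + 3²)(5² + 8²), take (2·5 − 3·8, 2·8 + 3·5) = (10 − 24, 16 + 15) = (-14, 31); dropping signs (only squares matter) gives (14, 31); check 14² + 31² = 196 + 961 = 1157 ✓.
  1157 · 101 = 116857: from (14² + 31²)(1² + 10²), take (14·1 − 31·10, 14·10 + 31·1) = (14 − 310, 140 + 31) = (-296, 171); dropping signs (only squares matter) gives (296, 171); check 296² + 171² = 87616 + 29241 = 116857 ✓.
Step 4: Order so x ≤ y and verify: 171² + 296² = 29241 + 87616 = 116857 = n. ✓

n = 116857 = 171² + 296² (one valid representation with x ≤ y).


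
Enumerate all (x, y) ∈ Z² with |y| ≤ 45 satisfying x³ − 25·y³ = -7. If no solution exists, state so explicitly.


The equation is x³ - 25y³ = -7. For fixed y, x³ = 25·y³ − 7, so a solution requires the RHS to be a perfect cube.
Strategy: iterate y from -45 to 45, compute RHS = 25·y³ − 7, and check whether it is a (positive or negative) perfect cube.
Check small values of y:
  y = 0: RHS = -7 is not a perfect cube.
  y = 1: RHS = 18 is not a perfect cube.
  y = -1: RHS = -32 is not a perfect cube.
  y = 2: RHS = 193 is not a perfect cube.
  y = -2: RHS = -207 is not a perfect cube.
  y = 3: RHS = 668 is not a perfect cube.
  y = -3: RHS = -682 is not a perfect cube.
Continuing the search up to |y| = 45 finds no solutions either.
No (x, y) in the scanned range satisfies the equation.

No integer solutions with |y| ≤ 45.


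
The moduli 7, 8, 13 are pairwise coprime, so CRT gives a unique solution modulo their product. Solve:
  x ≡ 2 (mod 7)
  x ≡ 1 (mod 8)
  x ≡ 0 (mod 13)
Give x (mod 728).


Moduli 7, 8, 13 are pairwise coprime; by CRT there is a unique solution modulo M = 7 · 8 · 13 = 728.
Solve pairwise, accumulating the modulus:
  Start with x ≡ 2 (mod 7).
  Combine with x ≡ 1 (mod 8): since gcd(7, 8) = 1, we get a unique residue mod 56.
    Write x = 2 + 7·t and substitute into x ≡ 1 (mod 8): 7·t ≡ 1 − 2 = -1 (mod 8).
    Reduce coefficients mod 8: 7·t ≡ 7 (mod 8).
    The inverse of 7 mod 8 is 7 (since 7·7 = 49 = 6·8 + 1), so t ≡ 7·7 = 49 ≡ 1 (mod 8).
    Then x = 2 + 7·1 = 9, valid modulo lcm(7, 8) = 56: x ≡ 9 (mod 56).
  Combine with x ≡ 0 (mod 13): since gcd(56, 13) = 1, we get a unique residue mod 728.
    Write x = 9 + 56·t and substitute into x ≡ 0 (mod 13): 56·t ≡ 0 − 9 = -9 (mod 13).
    Reduce coefficients mod 13: 4·t ≡ 4 (mod 13).
    The inverse of 4 mod 13 is 10 (since 4·10 = 40 = 3·13 + 1), so t ≡ 10·4 = 40 ≡ 1 (mod 13).
    Then x = 9 + 56·1 = 65, valid modulo lcm(56, 13) = 728: x ≡ 65 (mod 728).
Verify: 65 mod 7 = 2 ✓, 65 mod 8 = 1 ✓, 65 mod 13 = 0 ✓.

x ≡ 65 (mod 728).


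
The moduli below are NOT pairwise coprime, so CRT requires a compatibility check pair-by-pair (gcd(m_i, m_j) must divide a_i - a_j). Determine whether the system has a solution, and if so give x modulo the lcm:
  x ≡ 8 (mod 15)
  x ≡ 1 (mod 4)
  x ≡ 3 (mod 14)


Moduli 15, 4, 14 are not pairwise coprime, so CRT works modulo lcm(m_i) when all pairwise compatibility conditions hold.
Pairwise compatibility: gcd(m_i, m_j) must divide a_i - a_j for every pair.
Merge one congruence at a time:
  Start: x ≡ 8 (mod 15).
  Combine with x ≡ 1 (mod 4): gcd(15, 4) = 1; 1 - 8 = -7, which IS divisible by 1, so compatible.
    Write x = 8 + 15·t and substitute into x ≡ 1 (mod 4): 15·t ≡ 1 − 8 = -7 (mod 4).
    Reduce coefficients mod 4: 3·t ≡ 1 (mod 4).
    The inverse of 3 mod 4 is 3 (since 3·3 = 9 = 2·4 + 1), so t ≡ 3·1 = 3 ≡ 3 (mod 4).
    Then x = 8 + 15·3 = 53, valid modulo lcm(15, 4) = 60: x ≡ 53 (mod 60).
  Combine with x ≡ 3 (mod 14): gcd(60, 14) = 2; 3 - 53 = -50, which IS divisible by 2, so compatible.
    Write x = 53 + 60·t and substitute into x ≡ 3 (mod 14): 60·t ≡ 3 − 53 = -50 (mod 14).
    Divide the congruence (and modulus) by g = 2: 30·t ≡ -25 (mod 7).
    Reduce coefficients mod 7: 2·t ≡ 3 (mod 7).
    The inverse of 2 mod 7 is 4 (since 2·4 = 8 = 1·7 + 1), so t ≡ 4·3 = 12 ≡ 5 (mod 7).
    Then x = 53 + 60·5 = 353, valid modulo lcm(60, 14) = 420: x ≡ 353 (mod 420).
Verify: 353 mod 15 = 8, 353 mod 4 = 1, 353 mod 14 = 3.

x ≡ 353 (mod 420).


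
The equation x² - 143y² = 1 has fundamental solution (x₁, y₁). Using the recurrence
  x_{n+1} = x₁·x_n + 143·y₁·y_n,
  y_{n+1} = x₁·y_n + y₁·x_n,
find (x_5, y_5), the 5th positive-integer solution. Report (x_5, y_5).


Step 1: Find the fundamental solution (x₁, y₁) of x² - 143y² = 1.
  Expand √143 as a continued fraction. a₀ = ⌊√143⌋ = 11; iterate m_{k+1} = d_k·a_k − m_k, d_{k+1} = (143 − m_{k+1}²)/d_k, a_{k+1} = ⌊(a₀ + m_{k+1})/d_{k+1}⌋ (starting m₀ = 0, d₀ = 1), with convergents p_k = a_k·p_{k-1} + p_{k-2}, q_k = a_k·q_{k-1} + q_{k-2} (p₋₁ = 1, q₋₁ = 0):
  k = 0: a₀ = 11; p₀/q₀ = 11/1; p₀² − 143·q₀² = 121 − 143 = -22.
  k = 1: m = 11, d = 22, a = ⌊(11 + 11)/22⌋ = 1; p/q = (1·11 + 1)/(1·1 + 0) = 12/1; p² − 143·q² = 144 − 143 = 1.
  The first convergent with p² − 143·q² = 1 gives the fundamental solution (x₁, y₁) = (12, 1).
Step 2: Apply the recurrence (x_{n+1}, y_{n+1}) = (x₁x_n + 143y₁y_n, x₁y_n + y₁x_n) repeatedly.
  From (x_1, y_1) = (12, 1): x_2 = 12·12 + 143·1·1 = 287; y_2 = 12·1 + 1·12 = 24.
  From (x_2, y_2) = (287, 24): x_3 = 12·287 + 143·1·24 = 6876; y_3 = 12·24 + 1·287 = 575.
  From (x_3, y_3) = (6876, 575): x_4 = 12·6876 + 143·1·575 = 164737; y_4 = 12·575 + 1·6876 = 13776.
  From (x_4, y_4) = (164737, 13776): x_5 = 12·164737 + 143·1·13776 = 3946812; y_5 = 12·13776 + 1·164737 = 330049.
Step 3: Verify x_5² - 143·y_5² = 15577324963344 - 15577324963343 = 1 (should be 1). ✓

(x_1, y_1) = (12, 1); (x_5, y_5) = (3946812, 330049).


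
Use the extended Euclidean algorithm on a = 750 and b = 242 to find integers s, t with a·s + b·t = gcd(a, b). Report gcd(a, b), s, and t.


Euclidean algorithm on (750, 242) — divide until remainder is 0:
  750 = 3 · 242 + 24
  242 = 10 · 24 + 2
  24 = 12 · 2 + 0
gcd(750, 242) = 2.
Track Bezout coefficients alongside the remainders: start with r₀ = 750 = a·1 + b·0 (s = 1, t = 0) and r₁ = 242 = a·0 + b·1 (s = 0, t = 1); each new remainder r_{k+1} = r_{k-1} − q_k·r_k inherits s_{k+1} = s_{k-1} − q_k·s_k, t_{k+1} = t_{k-1} − q_k·t_k, so r_k = a·s_k + b·t_k at every step:
  q = 3: r = 24, s = 1 − 3·0 = 1, t = 0 − 3·1 = -3  (check: 750·1 + 242·(-3) = 24)
  q = 10: r = 2, s = 0 − 10·1 = -10, t = 1 − 10·(-3) = 31  (check: 750·(-10) + 242·31 = 2)
The row with r = 2 (the gcd) gives the Bezout coefficients s = -10, t = 31.
Result: 750 · (-10) + 242 · (31) = 2.

gcd(750, 242) = 2; s = -10, t = 31 (check: 750·(-10) + 242·31 = 2).


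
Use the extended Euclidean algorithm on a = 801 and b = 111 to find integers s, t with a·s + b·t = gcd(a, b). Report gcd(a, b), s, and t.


Euclidean algorithm on (801, 111) — divide until remainder is 0:
  801 = 7 · 111 + 24
  111 = 4 · 24 + 15
  24 = 1 · 15 + 9
  15 = 1 · 9 + 6
  9 = 1 · 6 + 3
  6 = 2 · 3 + 0
gcd(801, 111) = 3.
Track Bezout coefficients alongside the remainders: start with r₀ = 801 = a·1 + b·0 (s = 1, t = 0) and r₁ = 111 = a·0 + b·1 (s = 0, t = 1); each new remainder r_{k+1} = r_{k-1} − q_k·r_k inherits s_{k+1} = s_{k-1} − q_k·s_k, t_{k+1} = t_{k-1} − q_k·t_k, so r_k = a·s_k + b·t_k at every step:
  q = 7: r = 24, s = 1 − 7·0 = 1, t = 0 − 7·1 = -7  (check: 801·1 + 111·(-7) = 24)
  q = 4: r = 15, s = 0 − 4·1 = -4, t = 1 − 4·(-7) = 29  (check: 801·(-4) + 111·29 = 15)
  q = 1: r = 9, s = 1 − 1·(-4) = 5, t = -7 − 1·29 = -36  (check: 801·5 + 111·(-36) = 9)
  q = 1: r = 6, s = -4 − 1·5 = -9, t = 29 − 1·(-36) = 65  (check: 801·(-9) + 111·65 = 6)
  q = 1: r = 3, s = 5 − 1·(-9) = 14, t = -36 − 1·65 = -101  (check: 801·14 + 111·(-101) = 3)
The row with r = 3 (the gcd) gives the Bezout coefficients s = 14, t = -101.
Result: 801 · (14) + 111 · (-101) = 3.

gcd(801, 111) = 3; s = 14, t = -101 (check: 801·14 + 111·(-101) = 3).


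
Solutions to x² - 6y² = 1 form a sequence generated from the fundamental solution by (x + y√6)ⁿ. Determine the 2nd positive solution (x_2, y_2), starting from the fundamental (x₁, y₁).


Step 1: Find the fundamental solution (x₁, y₁) of x² - 6y² = 1.
  Expand √6 as a continued fraction. a₀ = ⌊√6⌋ = 2; iterate m_{k+1} = d_k·a_k − m_k, d_{k+1} = (6 − m_{k+1}²)/d_k, a_{k+1} = ⌊(a₀ + m_{k+1})/d_{k+1}⌋ (starting m₀ = 0, d₀ = 1), with convergents p_k = a_k·p_{k-1} + p_{k-2}, q_k = a_k·q_{k-1} + q_{k-2} (p₋₁ = 1, q₋₁ = 0):
  k = 0: a₀ = 2; p₀/q₀ = 2/1; p₀² − 6·q₀² = 4 − 6 = -2.
  k = 1: m = 2, d = 2, a = ⌊(2 + 2)/2⌋ = 2; p/q = (2·2 + 1)/(2·1 + 0) = 5/2; p² − 6·q² = 25 − 24 = 1.
  The first convergent with p² − 6·q² = 1 gives the fundamental solution (x₁, y₁) = (5, 2).
Step 2: Apply the recurrence (x_{n+1}, y_{n+1}) = (x₁x_n + 6y₁y_n, x₁y_n + y₁x_n) repeatedly.
  From (x_1, y_1) = (5, 2): x_2 = 5·5 + 6·2·2 = 49; y_2 = 5·2 + 2·5 = 20.
Step 3: Verify x_2² - 6·y_2² = 2401 - 2400 = 1 (should be 1). ✓

(x_1, y_1) = (5, 2); (x_2, y_2) = (49, 20).


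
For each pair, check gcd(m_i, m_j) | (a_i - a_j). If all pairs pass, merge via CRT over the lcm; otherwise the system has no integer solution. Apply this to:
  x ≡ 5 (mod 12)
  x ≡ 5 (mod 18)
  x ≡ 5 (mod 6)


Moduli 12, 18, 6 are not pairwise coprime, so CRT works modulo lcm(m_i) when all pairwise compatibility conditions hold.
Pairwise compatibility: gcd(m_i, m_j) must divide a_i - a_j for every pair.
Merge one congruence at a time:
  Start: x ≡ 5 (mod 12).
  Combine with x ≡ 5 (mod 18): gcd(12, 18) = 6; 5 - 5 = 0, which IS divisible by 6, so compatible.
    Write x = 5 + 12·t and substitute into x ≡ 5 (mod 18): 12·t ≡ 5 − 5 = 0 (mod 18).
    Divide the congruence (and modulus) by g = 6: 2·t ≡ 0 (mod 3).
    The inverse of 2 mod 3 is 2 (since 2·2 = 4 = 1·3 + 1), so t ≡ 2·0 = 0 ≡ 0 (mod 3).
    Then x = 5 + 12·0 = 5, valid modulo lcm(12, 18) = 36: x ≡ 5 (mod 36).
  Combine with x ≡ 5 (mod 6): gcd(36, 6) = 6; 5 - 5 = 0, which IS divisible by 6, so compatible.
    Write x = 5 + 36·t and substitute into x ≡ 5 (mod 6): 36·t ≡ 5 − 5 = 0 (mod 6).
    Divide the congruence (and modulus) by g = 6: 6·t ≡ 0 (mod 1).
    Modulo 1 every t works; take t = 0.
    Then x = 5 + 36·0 = 5, valid modulo lcm(36, 6) = 36: x ≡ 5 (mod 36).
Verify: 5 mod 12 = 5, 5 mod 18 = 5, 5 mod 6 = 5.

x ≡ 5 (mod 36).


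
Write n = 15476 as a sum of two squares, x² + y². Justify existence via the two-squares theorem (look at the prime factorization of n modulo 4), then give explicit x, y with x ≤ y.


Step 1: Factor n = 15476 = 2^2 · 53 · 73.
Step 2: Check the mod-4 condition on each prime factor: 2 = 2 (special); 53 ≡ 1 (mod 4), exponent 1; 73 ≡ 1 (mod 4), exponent 1.
All primes ≡ 3 (mod 4) appear to even exponent (or don't appear), so by the two-squares theorem n IS expressible as a sum of two squares.
Step 3: Build a representation. Group n = k² · m with k = 2 and m = 53 · 73 = 3869 (a product of primes ≡ 1 (mod 4)); a representation of m scales to one of n via (k·x)² + (k·y)² = k²(x² + y²). Each prime p ≡ 1 (mod 4) is itself a sum of two squares; find a² by testing p − a² for a perfect square:
  53: 53 − 1² = 52, 53 − 2² = 49 = 7² ⇒ 53 = 2² + 7².
  73: 73 − 1² = 72, 73 − 2² = 69, 73 − 3² = 64 = 8² ⇒ 73 = 3² + 8².
  Combine using the Brahmagupta–Fibonacci identity (a² + b²)(c² + d²) = (ac − bd)² + (ad + bc)² = (ac + bd)² + (ad − bc)²:
  53 · 73 = 3869: from (2² + 7²)(3² + 8²), take (2·3 − 7·8, 2·8 + 7·3) = (6 − 56, 16 + 21) = (-50, 37); dropping signs (only squares matter) gives (50, 37); check 50² + 37² = 2500 + 1369 = 3869 ✓.
  Scale by k = 2: (2·50, 2·37) = (100, 74).
Step 4: Order so x ≤ y and verify: 74² + 100² = 5476 + 10000 = 15476 = n. ✓

n = 15476 = 74² + 100² (one valid representation with x ≤ y).


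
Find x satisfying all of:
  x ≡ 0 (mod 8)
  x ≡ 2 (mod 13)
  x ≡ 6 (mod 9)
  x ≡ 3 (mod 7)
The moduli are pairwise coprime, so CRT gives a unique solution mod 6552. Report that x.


Product of moduli M = 8 · 13 · 9 · 7 = 6552.
Merge one congruence at a time:
  Start: x ≡ 0 (mod 8).
  Combine with x ≡ 2 (mod 13); new modulus lcm = 104.
    Write x = 0 + 8·t and substitute into x ≡ 2 (mod 13): 8·t ≡ 2 − 0 = 2 (mod 13).
    The inverse of 8 mod 13 is 5 (since 8·5 = 40 = 3·13 + 1), so t ≡ 5·2 = 10 ≡ 10 (mod 13).
    Then x = 0 + 8·10 = 80, valid modulo lcm(8, 13) = 104: x ≡ 80 (mod 104).
  Combine with x ≡ 6 (mod 9); new modulus lcm = 936.
    Write x = 80 + 104·t and substitute into x ≡ 6 (mod 9): 104·t ≡ 6 − 80 = -74 (mod 9).
    Reduce coefficients mod 9: 5·t ≡ 7 (mod 9).
    The inverse of 5 mod 9 is 2 (since 5·2 = 10 = 1·9 + 1), so t ≡ 2·7 = 14 ≡ 5 (mod 9).
    Then x = 80 + 104·5 = 600, valid modulo lcm(104, 9) = 936: x ≡ 600 (mod 936).
  Combine with x ≡ 3 (mod 7); new modulus lcm = 6552.
    Write x = 600 + 936·t and substitute into x ≡ 3 (mod 7): 936·t ≡ 3 − 600 = -597 (mod 7).
    Reduce coefficients mod 7: 5·t ≡ 5 (mod 7).
    The inverse of 5 mod 7 is 3 (since 5·3 = 15 = 2·7 + 1), so t ≡ 3·5 = 15 ≡ 1 (mod 7).
    Then x = 600 + 936·1 = 1536, valid modulo lcm(936, 7) = 6552: x ≡ 1536 (mod 6552).
Verify against each original: 1536 mod 8 = 0, 1536 mod 13 = 2, 1536 mod 9 = 6, 1536 mod 7 = 3.

x ≡ 1536 (mod 6552).


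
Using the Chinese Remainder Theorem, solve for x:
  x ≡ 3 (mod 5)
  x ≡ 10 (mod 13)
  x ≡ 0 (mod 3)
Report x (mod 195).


Moduli 5, 13, 3 are pairwise coprime; by CRT there is a unique solution modulo M = 5 · 13 · 3 = 195.
Solve pairwise, accumulating the modulus:
  Start with x ≡ 3 (mod 5).
  Combine with x ≡ 10 (mod 13): since gcd(5, 13) = 1, we get a unique residue mod 65.
    Write x = 3 + 5·t and substitute into x ≡ 10 (mod 13): 5·t ≡ 10 − 3 = 7 (mod 13).
    The inverse of 5 mod 13 is 8 (since 5·8 = 40 = 3·13 + 1), so t ≡ 8·7 = 56 ≡ 4 (mod 13).
    Then x = 3 + 5·4 = 23, valid modulo lcm(5, 13) = 65: x ≡ 23 (mod 65).
  Combine with x ≡ 0 (mod 3): since gcd(65, 3) = 1, we get a unique residue mod 195.
    Write x = 23 + 65·t and substitute into x ≡ 0 (mod 3): 65·t ≡ 0 − 23 = -23 (mod 3).
    Reduce coefficients mod 3: 2·t ≡ 1 (mod 3).
    The inverse of 2 mod 3 is 2 (since 2·2 = 4 = 1·3 + 1), so t ≡ 2·1 = 2 ≡ 2 (mod 3).
    Then x = 23 + 65·2 = 153, valid modulo lcm(65, 3) = 195: x ≡ 153 (mod 195).
Verify: 153 mod 5 = 3 ✓, 153 mod 13 = 10 ✓, 153 mod 3 = 0 ✓.

x ≡ 153 (mod 195).


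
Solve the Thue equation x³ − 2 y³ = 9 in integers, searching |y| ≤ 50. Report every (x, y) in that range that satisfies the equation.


The equation is x³ - 2y³ = 9. For fixed y, x³ = 2·y³ + 9, so a solution requires the RHS to be a perfect cube.
Strategy: iterate y from -50 to 50, compute RHS = 2·y³ + 9, and check whether it is a (positive or negative) perfect cube.
Check small values of y:
  y = 0: RHS = 9 is not a perfect cube.
  y = 1: RHS = 11 is not a perfect cube.
  y = -1: RHS = 7 is not a perfect cube.
  y = 2: RHS = 25 is not a perfect cube.
  y = -2: RHS = -7 is not a perfect cube.
  y = 3: RHS = 63 is not a perfect cube.
  y = -3: RHS = -45 is not a perfect cube.
Continuing the search up to |y| = 50 finds no solutions either.
No (x, y) in the scanned range satisfies the equation.

No integer solutions with |y| ≤ 50.


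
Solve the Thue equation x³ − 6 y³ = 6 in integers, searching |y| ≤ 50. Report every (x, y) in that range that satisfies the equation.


The equation is x³ - 6y³ = 6. For fixed y, x³ = 6·y³ + 6, so a solution requires the RHS to be a perfect cube.
Strategy: iterate y from -50 to 50, compute RHS = 6·y³ + 6, and check whether it is a (positive or negative) perfect cube.
Check small values of y:
  y = 0: RHS = 6 is not a perfect cube.
  y = 1: RHS = 12 is not a perfect cube.
  y = -1: RHS = 0 = (0)³ ⇒ x = 0 works.
  y = 2: RHS = 54 is not a perfect cube.
  y = -2: RHS = -42 is not a perfect cube.
  y = 3: RHS = 168 is not a perfect cube.
  y = -3: RHS = -156 is not a perfect cube.
Continuing the search up to |y| = 50 finds no further solutions beyond those listed.
Collected solutions: (0, -1).

Solutions (with |y| ≤ 50): (0, -1).


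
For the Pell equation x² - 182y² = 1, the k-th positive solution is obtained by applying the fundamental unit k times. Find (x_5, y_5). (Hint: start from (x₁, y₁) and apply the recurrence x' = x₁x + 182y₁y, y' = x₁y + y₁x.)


Step 1: Find the fundamental solution (x₁, y₁) of x² - 182y² = 1.
  Expand √182 as a continued fraction. a₀ = ⌊√182⌋ = 13; iterate m_{k+1} = d_k·a_k − m_k, d_{k+1} = (182 − m_{k+1}²)/d_k, a_{k+1} = ⌊(a₀ + m_{k+1})/d_{k+1}⌋ (starting m₀ = 0, d₀ = 1), with convergents p_k = a_k·p_{k-1} + p_{k-2}, q_k = a_k·q_{k-1} + q_{k-2} (p₋₁ = 1, q₋₁ = 0):
  k = 0: a₀ = 13; p₀/q₀ = 13/1; p₀² − 182·q₀² = 169 − 182 = -13.
  k = 1: m = 13, d = 13, a = ⌊(13 + 13)/13⌋ = 2; p/q = (2·13 + 1)/(2·1 + 0) = 27/2; p² − 182·q² = 729 − 728 = 1.
  The first convergent with p² − 182·q² = 1 gives the fundamental solution (x₁, y₁) = (27, 2).
Step 2: Apply the recurrence (x_{n+1}, y_{n+1}) = (x₁x_n + 182y₁y_n, x₁y_n + y₁x_n) repeatedly.
  From (x_1, y_1) = (27, 2): x_2 = 27·27 + 182·2·2 = 1457; y_2 = 27·2 + 2·27 = 108.
  From (x_2, y_2) = (1457, 108): x_3 = 27·1457 + 182·2·108 = 78651; y_3 = 27·108 + 2·1457 = 5830.
  From (x_3, y_3) = (78651, 5830): x_4 = 27·78651 + 182·2·5830 = 4245697; y_4 = 27·5830 + 2·78651 = 314712.
  From (x_4, y_4) = (4245697, 314712): x_5 = 27·4245697 + 182·2·314712 = 229188987; y_5 = 27·314712 + 2·4245697 = 16988618.
Step 3: Verify x_5² - 182·y_5² = 52527591762086169 - 52527591762086168 = 1 (should be 1). ✓

(x_1, y_1) = (27, 2); (x_5, y_5) = (229188987, 16988618).


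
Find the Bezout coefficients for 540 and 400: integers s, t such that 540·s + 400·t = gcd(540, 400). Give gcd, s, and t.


Euclidean algorithm on (540, 400) — divide until remainder is 0:
  540 = 1 · 400 + 140
  400 = 2 · 140 + 120
  140 = 1 · 120 + 20
  120 = 6 · 20 + 0
gcd(540, 400) = 20.
Track Bezout coefficients alongside the remainders: start with r₀ = 540 = a·1 + b·0 (s = 1, t = 0) and r₁ = 400 = a·0 + b·1 (s = 0, t = 1); each new remainder r_{k+1} = r_{k-1} − q_k·r_k inherits s_{k+1} = s_{k-1} − q_k·s_k, t_{k+1} = t_{k-1} − q_k·t_k, so r_k = a·s_k + b·t_k at every step:
  q = 1: r = 140, s = 1 − 1·0 = 1, t = 0 − 1·1 = -1  (check: 540·1 + 400·(-1) = 140)
  q = 2: r = 120, s = 0 − 2·1 = -2, t = 1 − 2·(-1) = 3  (check: 540·(-2) + 400·3 = 120)
  q = 1: r = 20, s = 1 − 1·(-2) = 3, t = -1 − 1·3 = -4  (check: 540·3 + 400·(-4) = 20)
The row with r = 20 (the gcd) gives the Bezout coefficients s = 3, t = -4.
Result: 540 · (3) + 400 · (-4) = 20.

gcd(540, 400) = 20; s = 3, t = -4 (check: 540·3 + 400·(-4) = 20).


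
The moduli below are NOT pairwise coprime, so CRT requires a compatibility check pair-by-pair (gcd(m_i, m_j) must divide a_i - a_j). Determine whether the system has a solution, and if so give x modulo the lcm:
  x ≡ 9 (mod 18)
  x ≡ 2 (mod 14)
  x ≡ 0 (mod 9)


Moduli 18, 14, 9 are not pairwise coprime, so CRT works modulo lcm(m_i) when all pairwise compatibility conditions hold.
Pairwise compatibility: gcd(m_i, m_j) must divide a_i - a_j for every pair.
Merge one congruence at a time:
  Start: x ≡ 9 (mod 18).
  Combine with x ≡ 2 (mod 14): gcd(18, 14) = 2, and 2 - 9 = -7 is NOT divisible by 2.
    ⇒ system is inconsistent (no integer solution).

No solution (the system is inconsistent).


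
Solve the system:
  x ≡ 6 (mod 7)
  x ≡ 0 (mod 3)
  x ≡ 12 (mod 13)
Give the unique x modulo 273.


Moduli 7, 3, 13 are pairwise coprime; by CRT there is a unique solution modulo M = 7 · 3 · 13 = 273.
Solve pairwise, accumulating the modulus:
  Start with x ≡ 6 (mod 7).
  Combine with x ≡ 0 (mod 3): since gcd(7, 3) = 1, we get a unique residue mod 21.
    Write x = 6 + 7·t and substitute into x ≡ 0 (mod 3): 7·t ≡ 0 − 6 = -6 (mod 3).
    Reduce coefficients mod 3: 1·t ≡ 0 (mod 3).
    So t ≡ 0 (mod 3).
    Then x = 6 + 7·0 = 6, valid modulo lcm(7, 3) = 21: x ≡ 6 (mod 21).
  Combine with x ≡ 12 (mod 13): since gcd(21, 13) = 1, we get a unique residue mod 273.
    Write x = 6 + 21·t and substitute into x ≡ 12 (mod 13): 21·t ≡ 12 − 6 = 6 (mod 13).
    Reduce coefficients mod 13: 8·t ≡ 6 (mod 13).
    The inverse of 8 mod 13 is 5 (since 8·5 = 40 = 3·13 + 1), so t ≡ 5·6 = 30 ≡ 4 (mod 13).
    Then x = 6 + 21·4 = 90, valid modulo lcm(21, 13) = 273: x ≡ 90 (mod 273).
Verify: 90 mod 7 = 6 ✓, 90 mod 3 = 0 ✓, 90 mod 13 = 12 ✓.

x ≡ 90 (mod 273).


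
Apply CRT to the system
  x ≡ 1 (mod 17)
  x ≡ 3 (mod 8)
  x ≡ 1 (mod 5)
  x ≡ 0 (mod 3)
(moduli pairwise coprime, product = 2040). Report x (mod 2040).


Product of moduli M = 17 · 8 · 5 · 3 = 2040.
Merge one congruence at a time:
  Start: x ≡ 1 (mod 17).
  Combine with x ≡ 3 (mod 8); new modulus lcm = 136.
    Write x = 1 + 17·t and substitute into x ≡ 3 (mod 8): 17·t ≡ 3 − 1 = 2 (mod 8).
    Reduce coefficients mod 8: 1·t ≡ 2 (mod 8).
    So t ≡ 2 (mod 8).
    Then x = 1 + 17·2 = 35, valid modulo lcm(17, 8) = 136: x ≡ 35 (mod 136).
  Combine with x ≡ 1 (mod 5); new modulus lcm = 680.
    Write x = 35 + 136·t and substitute into x ≡ 1 (mod 5): 136·t ≡ 1 − 35 = -34 (mod 5).
    Reduce coefficients mod 5: 1·t ≡ 1 (mod 5).
    So t ≡ 1 (mod 5).
    Then x = 35 + 136·1 = 171, valid modulo lcm(136, 5) = 680: x ≡ 171 (mod 680).
  Combine with x ≡ 0 (mod 3); new modulus lcm = 2040.
    Write x = 171 + 680·t and substitute into x ≡ 0 (mod 3): 680·t ≡ 0 − 171 = -171 (mod 3).
    Reduce coefficients mod 3: 2·t ≡ 0 (mod 3).
    The inverse of 2 mod 3 is 2 (since 2·2 = 4 = 1·3 + 1), so t ≡ 2·0 = 0 ≡ 0 (mod 3).
    Then x = 171 + 680·0 = 171, valid modulo lcm(680, 3) = 2040: x ≡ 171 (mod 2040).
Verify against each original: 171 mod 17 = 1, 171 mod 8 = 3, 171 mod 5 = 1, 171 mod 3 = 0.

x ≡ 171 (mod 2040).


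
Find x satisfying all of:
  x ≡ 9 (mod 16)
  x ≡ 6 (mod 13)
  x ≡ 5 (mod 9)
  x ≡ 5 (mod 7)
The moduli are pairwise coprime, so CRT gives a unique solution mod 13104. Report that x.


Product of moduli M = 16 · 13 · 9 · 7 = 13104.
Merge one congruence at a time:
  Start: x ≡ 9 (mod 16).
  Combine with x ≡ 6 (mod 13); new modulus lcm = 208.
    Write x = 9 + 16·t and substitute into x ≡ 6 (mod 13): 16·t ≡ 6 − 9 = -3 (mod 13).
    Reduce coefficients mod 13: 3·t ≡ 10 (mod 13).
    The inverse of 3 mod 13 is 9 (since 3·9 = 27 = 2·13 + 1), so t ≡ 9·10 = 90 ≡ 12 (mod 13).
    Then x = 9 + 16·12 = 201, valid modulo lcm(16, 13) = 208: x ≡ 201 (mod 208).
  Combine with x ≡ 5 (mod 9); new modulus lcm = 1872.
    Write x = 201 + 208·t and substitute into x ≡ 5 (mod 9): 208·t ≡ 5 − 201 = -196 (mod 9).
    Reduce coefficients mod 9: 1·t ≡ 2 (mod 9).
    So t ≡ 2 (mod 9).
    Then x = 201 + 208·2 = 617, valid modulo lcm(208, 9) = 1872: x ≡ 617 (mod 1872).
  Combine with x ≡ 5 (mod 7); new modulus lcm = 13104.
    Write x = 617 + 1872·t and substitute into x ≡ 5 (mod 7): 1872·t ≡ 5 − 617 = -612 (mod 7).
    Reduce coefficients mod 7: 3·t ≡ 4 (mod 7).
    The inverse of 3 mod 7 is 5 (since 3·5 = 15 = 2·7 + 1), so t ≡ 5·4 = 20 ≡ 6 (mod 7).
    Then x = 617 + 1872·6 = 11849, valid modulo lcm(1872, 7) = 13104: x ≡ 11849 (mod 13104).
Verify against each original: 11849 mod 16 = 9, 11849 mod 13 = 6, 11849 mod 9 = 5, 11849 mod 7 = 5.

x ≡ 11849 (mod 13104).


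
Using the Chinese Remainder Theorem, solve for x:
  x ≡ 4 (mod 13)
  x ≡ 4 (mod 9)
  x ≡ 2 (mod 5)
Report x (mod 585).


Moduli 13, 9, 5 are pairwise coprime; by CRT there is a unique solution modulo M = 13 · 9 · 5 = 585.
Solve pairwise, accumulating the modulus:
  Start with x ≡ 4 (mod 13).
  Combine with x ≡ 4 (mod 9): since gcd(13, 9) = 1, we get a unique residue mod 117.
    Write x = 4 + 13·t and substitute into x ≡ 4 (mod 9): 13·t ≡ 4 − 4 = 0 (mod 9).
    Reduce coefficients mod 9: 4·t ≡ 0 (mod 9).
    The inverse of 4 mod 9 is 7 (since 4·7 = 28 = 3·9 + 1), so t ≡ 7·0 = 0 ≡ 0 (mod 9).
    Then x = 4 + 13·0 = 4, valid modulo lcm(13, 9) = 117: x ≡ 4 (mod 117).
  Combine with x ≡ 2 (mod 5): since gcd(117, 5) = 1, we get a unique residue mod 585.
    Write x = 4 + 117·t and substitute into x ≡ 2 (mod 5): 117·t ≡ 2 − 4 = -2 (mod 5).
    Reduce coefficients mod 5: 2·t ≡ 3 (mod 5).
    The inverse of 2 mod 5 is 3 (since 2·3 = 6 = 1·5 + 1), so t ≡ 3·3 = 9 ≡ 4 (mod 5).
    Then x = 4 + 117·4 = 472, valid modulo lcm(117, 5) = 585: x ≡ 472 (mod 585).
Verify: 472 mod 13 = 4 ✓, 472 mod 9 = 4 ✓, 472 mod 5 = 2 ✓.

x ≡ 472 (mod 585).


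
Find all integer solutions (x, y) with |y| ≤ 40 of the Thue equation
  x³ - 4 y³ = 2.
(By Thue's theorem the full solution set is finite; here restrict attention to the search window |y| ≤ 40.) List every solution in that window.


The equation is x³ - 4y³ = 2. For fixed y, x³ = 4·y³ + 2, so a solution requires the RHS to be a perfect cube.
Strategy: iterate y from -40 to 40, compute RHS = 4·y³ + 2, and check whether it is a (positive or negative) perfect cube.
Check small values of y:
  y = 0: RHS = 2 is not a perfect cube.
  y = 1: RHS = 6 is not a perfect cube.
  y = -1: RHS = -2 is not a perfect cube.
  y = 2: RHS = 34 is not a perfect cube.
  y = -2: RHS = -30 is not a perfect cube.
  y = 3: RHS = 110 is not a perfect cube.
  y = -3: RHS = -106 is not a perfect cube.
Continuing the search up to |y| = 40 finds no solutions either.
No (x, y) in the scanned range satisfies the equation.

No integer solutions with |y| ≤ 40.


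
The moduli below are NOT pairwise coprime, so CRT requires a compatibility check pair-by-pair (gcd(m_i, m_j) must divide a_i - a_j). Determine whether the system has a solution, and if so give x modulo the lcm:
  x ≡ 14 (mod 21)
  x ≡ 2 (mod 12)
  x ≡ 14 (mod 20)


Moduli 21, 12, 20 are not pairwise coprime, so CRT works modulo lcm(m_i) when all pairwise compatibility conditions hold.
Pairwise compatibility: gcd(m_i, m_j) must divide a_i - a_j for every pair.
Merge one congruence at a time:
  Start: x ≡ 14 (mod 21).
  Combine with x ≡ 2 (mod 12): gcd(21, 12) = 3; 2 - 14 = -12, which IS divisible by 3, so compatible.
    Write x = 14 + 21·t and substitute into x ≡ 2 (mod 12): 21·t ≡ 2 − 14 = -12 (mod 12).
    Divide the congruence (and modulus) by g = 3: 7·t ≡ -4 (mod 4).
    Reduce coefficients mod 4: 3·t ≡ 0 (mod 4).
    The inverse of 3 mod 4 is 3 (since 3·3 = 9 = 2·4 + 1), so t ≡ 3·0 = 0 ≡ 0 (mod 4).
    Then x = 14 + 21·0 = 14, valid modulo lcm(21, 12) = 84: x ≡ 14 (mod 84).
  Combine with x ≡ 14 (mod 20): gcd(84, 20) = 4; 14 - 14 = 0, which IS divisible by 4, so compatible.
    Write x = 14 + 84·t and substitute into x ≡ 14 (mod 20): 84·t ≡ 14 − 14 = 0 (mod 20).
    Divide the congruence (and modulus) by g = 4: 21·t ≡ 0 (mod 5).
    Reduce coefficients mod 5: 1·t ≡ 0 (mod 5).
    So t ≡ 0 (mod 5).
    Then x = 14 + 84·0 = 14, valid modulo lcm(84, 20) = 420: x ≡ 14 (mod 420).
Verify: 14 mod 21 = 14, 14 mod 12 = 2, 14 mod 20 = 14.

x ≡ 14 (mod 420).


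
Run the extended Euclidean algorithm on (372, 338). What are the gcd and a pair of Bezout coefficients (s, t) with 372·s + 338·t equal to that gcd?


Euclidean algorithm on (372, 338) — divide until remainder is 0:
  372 = 1 · 338 + 34
  338 = 9 · 34 + 32
  34 = 1 · 32 + 2
  32 = 16 · 2 + 0
gcd(372, 338) = 2.
Track Bezout coefficients alongside the remainders: start with r₀ = 372 = a·1 + b·0 (s = 1, t = 0) and r₁ = 338 = a·0 + b·1 (s = 0, t = 1); each new remainder r_{k+1} = r_{k-1} − q_k·r_k inherits s_{k+1} = s_{k-1} − q_k·s_k, t_{k+1} = t_{k-1} − q_k·t_k, so r_k = a·s_k + b·t_k at every step:
  q = 1: r = 34, s = 1 − 1·0 = 1, t = 0 − 1·1 = -1  (check: 372·1 + 338·(-1) = 34)
  q = 9: r = 32, s = 0 − 9·1 = -9, t = 1 − 9·(-1) = 10  (check: 372·(-9) + 338·10 = 32)
  q = 1: r = 2, s = 1 − 1·(-9) = 10, t = -1 − 1·10 = -11  (check: 372·10 + 338·(-11) = 2)
The row with r = 2 (the gcd) gives the Bezout coefficients s = 10, t = -11.
Result: 372 · (10) + 338 · (-11) = 2.

gcd(372, 338) = 2; s = 10, t = -11 (check: 372·10 + 338·(-11) = 2).


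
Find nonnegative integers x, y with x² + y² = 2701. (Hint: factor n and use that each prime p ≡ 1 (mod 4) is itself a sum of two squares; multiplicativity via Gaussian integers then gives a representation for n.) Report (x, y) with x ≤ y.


Step 1: Factor n = 2701 = 37 · 73.
Step 2: Check the mod-4 condition on each prime factor: 37 ≡ 1 (mod 4), exponent 1; 73 ≡ 1 (mod 4), exponent 1.
All primes ≡ 3 (mod 4) appear to even exponent (or don't appear), so by the two-squares theorem n IS expressible as a sum of two squares.
Step 3: Build a representation. Here n = 37 · 73 is a product of primes ≡ 1 (mod 4). Each prime p ≡ 1 (mod 4) is itself a sum of two squares; find a² by testing p − a² for a perfect square:
  37: 37 − 1² = 36 = 6² ⇒ 37 = 1² + 6².
  73: 73 − 1² = 72, 73 − 2² = 69, 73 − 3² = 64 = 8² ⇒ 73 = 3² + 8².
  Combine using the Brahmagupta–Fibonacci identity (a² + b²)(c² + d²) = (ac − bd)² + (ad + bc)² = (ac + bd)² + (ad − bc)²:
  37 · 73 = 2701: from (1² + 6²)(3² + 8²), take (1·3 − 6·8, 1·8 + 6·3) = (3 − 48, 8 + 18) = (-45, 26); dropping signs (only squares matter) gives (45, 26); check 45² + 26² = 2025 + 676 = 2701 ✓.
Step 4: Order so x ≤ y and verify: 26² + 45² = 676 + 2025 = 2701 = n. ✓

n = 2701 = 26² + 45² (one valid representation with x ≤ y).


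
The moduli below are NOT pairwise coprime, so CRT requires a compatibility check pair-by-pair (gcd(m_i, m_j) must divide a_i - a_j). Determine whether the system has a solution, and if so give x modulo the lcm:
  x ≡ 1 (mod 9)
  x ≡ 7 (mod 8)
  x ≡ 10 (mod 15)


Moduli 9, 8, 15 are not pairwise coprime, so CRT works modulo lcm(m_i) when all pairwise compatibility conditions hold.
Pairwise compatibility: gcd(m_i, m_j) must divide a_i - a_j for every pair.
Merge one congruence at a time:
  Start: x ≡ 1 (mod 9).
  Combine with x ≡ 7 (mod 8): gcd(9, 8) = 1; 7 - 1 = 6, which IS divisible by 1, so compatible.
    Write x = 1 + 9·t and substitute into x ≡ 7 (mod 8): 9·t ≡ 7 − 1 = 6 (mod 8).
    Reduce coefficients mod 8: 1·t ≡ 6 (mod 8).
    So t ≡ 6 (mod 8).
    Then x = 1 + 9·6 = 55, valid modulo lcm(9, 8) = 72: x ≡ 55 (mod 72).
  Combine with x ≡ 10 (mod 15): gcd(72, 15) = 3; 10 - 55 = -45, which IS divisible by 3, so compatible.
    Write x = 55 + 72·t and substitute into x ≡ 10 (mod 15): 72·t ≡ 10 − 55 = -45 (mod 15).
    Divide the congruence (and modulus) by g = 3: 24·t ≡ -15 (mod 5).
    Reduce coefficients mod 5: 4·t ≡ 0 (mod 5).
    The inverse of 4 mod 5 is 4 (since 4·4 = 16 = 3·5 + 1), so t ≡ 4·0 = 0 ≡ 0 (mod 5).
    Then x = 55 + 72·0 = 55, valid modulo lcm(72, 15) = 360: x ≡ 55 (mod 360).
Verify: 55 mod 9 = 1, 55 mod 8 = 7, 55 mod 15 = 10.

x ≡ 55 (mod 360).


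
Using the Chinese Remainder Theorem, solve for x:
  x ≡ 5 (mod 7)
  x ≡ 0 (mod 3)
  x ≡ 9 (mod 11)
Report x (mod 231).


Moduli 7, 3, 11 are pairwise coprime; by CRT there is a unique solution modulo M = 7 · 3 · 11 = 231.
Solve pairwise, accumulating the modulus:
  Start with x ≡ 5 (mod 7).
  Combine with x ≡ 0 (mod 3): since gcd(7, 3) = 1, we get a unique residue mod 21.
    Write x = 5 + 7·t and substitute into x ≡ 0 (mod 3): 7·t ≡ 0 − 5 = -5 (mod 3).
    Reduce coefficients mod 3: 1·t ≡ 1 (mod 3).
    So t ≡ 1 (mod 3).
    Then x = 5 + 7·1 = 12, valid modulo lcm(7, 3) = 21: x ≡ 12 (mod 21).
  Combine with x ≡ 9 (mod 11): since gcd(21, 11) = 1, we get a unique residue mod 231.
    Write x = 12 + 21·t and substitute into x ≡ 9 (mod 11): 21·t ≡ 9 − 12 = -3 (mod 11).
    Reduce coefficients mod 11: 10·t ≡ 8 (mod 11).
    The inverse of 10 mod 11 is 10 (since 10·10 = 100 = 9·11 + 1), so t ≡ 10·8 = 80 ≡ 3 (mod 11).
    Then x = 12 + 21·3 = 75, valid modulo lcm(21, 11) = 231: x ≡ 75 (mod 231).
Verify: 75 mod 7 = 5 ✓, 75 mod 3 = 0 ✓, 75 mod 11 = 9 ✓.

x ≡ 75 (mod 231).
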